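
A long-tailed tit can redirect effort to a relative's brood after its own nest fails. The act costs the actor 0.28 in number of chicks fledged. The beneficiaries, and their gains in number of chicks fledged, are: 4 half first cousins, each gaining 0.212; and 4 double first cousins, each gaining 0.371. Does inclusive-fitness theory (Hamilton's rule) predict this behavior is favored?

Hamilton's rule: the trait is favored when the sum of r·B over every recipient exceeds the actor's cost C.
r to a half first cousin = 1/16 (half first cousins share one grandparent — one path of length 4: r = (1/2)^4 = 1/16).
r to a double first cousin = 0.25 (double first cousins share both grandparent pairs — four paths of length 4: r = 4·(1/2)^4 = 1/4).
Summing one r·B term per recipient: 4·0.0625·0.212 + 4·0.25·0.371 = 0.424.
0.424 > 0.28: the indirect benefit exceeds the cost.

Yes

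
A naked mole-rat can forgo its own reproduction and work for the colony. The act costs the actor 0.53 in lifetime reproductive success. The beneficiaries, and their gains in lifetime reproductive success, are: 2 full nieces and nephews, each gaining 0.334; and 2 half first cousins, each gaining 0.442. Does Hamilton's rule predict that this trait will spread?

Hamilton's rule: the trait is favored when the sum of r·B over every recipient exceeds the actor's cost C.
r to a full niece or nephew = 0.25 (full aunt/uncle↔niece/nephew: two paths of length 3 through the shared grandparent pair: r = 2·(1/2)^3 = 1/4).
r to a half first cousin = 1/16 (half first cousins share one grandparent — one path of length 4: r = (1/2)^4 = 1/16).
Summing one r·B term per recipient: 2·0.25·0.334 + 2·0.0625·0.442 = 0.22225.
0.22225 < 0.53: the indirect benefit is less than the cost.

No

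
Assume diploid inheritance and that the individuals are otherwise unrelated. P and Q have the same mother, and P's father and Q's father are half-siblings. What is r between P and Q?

0.3125

With two independent routes of shared ancestry, r is the sum of the two contributions.
P and Q are related in two ways: half-sibs through their shared mother (r = 1/4) and half first cousins through their fathers (r = 1/16).
r = 1/4 + 1/16 = 5/16 = 0.3125.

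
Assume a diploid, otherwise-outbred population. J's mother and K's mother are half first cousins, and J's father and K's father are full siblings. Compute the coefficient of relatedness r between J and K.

Wright's path rule: contributions from independent ancestry routes add.
J and K are related in two ways: half second cousins through their mothers (r = 1/64) and first cousins through their fathers (r = 1/8).
r = 1/64 + 1/8 = 0.140625.

0.140625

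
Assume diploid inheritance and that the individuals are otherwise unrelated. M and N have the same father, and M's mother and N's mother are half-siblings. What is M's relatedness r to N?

0.3125

Independent pedigree routes through distinct common ancestors add.
M and N are related in two ways: half-sibs through their shared father (r = 1/4) and half first cousins through their mothers (r = 1/16).
r = 1/4 + 1/16 = 0.3125.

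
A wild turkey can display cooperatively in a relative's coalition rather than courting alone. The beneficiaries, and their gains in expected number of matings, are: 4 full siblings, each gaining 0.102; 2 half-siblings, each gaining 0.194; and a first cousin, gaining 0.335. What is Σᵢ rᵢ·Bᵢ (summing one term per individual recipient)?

r to a full sibling = 1/2 (full sibs share both parents — two paths of length 2: r = 2·(1/2)^2 = 1/2).
r to a half-sibling = 1/4 (half-sibs share one parent — one path of length 2: r = (1/2)^2 = 1/4).
r to a first cousin = 0.125 (first cousins share one grandparent pair — two paths of length 4: r = 2·(1/2)^4 = 1/8).
Summing one r·B term per recipient: 4·0.5·0.102 + 2·0.25·0.194 + 1·0.125·0.335 = 0.342875.

0.342875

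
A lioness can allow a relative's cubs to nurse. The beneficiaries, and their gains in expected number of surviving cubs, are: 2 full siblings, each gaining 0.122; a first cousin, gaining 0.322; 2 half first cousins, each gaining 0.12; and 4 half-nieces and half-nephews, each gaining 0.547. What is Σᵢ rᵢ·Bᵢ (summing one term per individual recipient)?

r to a full sibling = 1/2 (full sibs share both parents — two paths of length 2: r = 2·(1/2)^2 = 1/2).
r to a first cousin = 0.125 (first cousins share one grandparent pair — two paths of length 4: r = 2·(1/2)^4 = 1/8).
r to a half first cousin = 1/16 (half first cousins share one grandparent — one path of length 4: r = (1/2)^4 = 1/16).
r to a half-niece or half-nephew = 0.125 (half-aunt/uncle↔niece/nephew: one path of length 3: r = (1/2)^3 = 1/8).
Summing one r·B term per recipient: 2·0.5·0.122 + 1·0.125·0.322 + 2·0.0625·0.12 + 4·0.125·0.547 = 0.45075.

0.45075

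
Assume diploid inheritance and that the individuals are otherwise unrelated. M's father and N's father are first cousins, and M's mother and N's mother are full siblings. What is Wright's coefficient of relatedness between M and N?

Independent pedigree routes through distinct common ancestors add.
M and N are related in two ways: second cousins through their fathers (r = 1/32) and first cousins through their mothers (r = 1/8).
r = 1/32 + 1/8 = 5/32 = 0.15625.

0.15625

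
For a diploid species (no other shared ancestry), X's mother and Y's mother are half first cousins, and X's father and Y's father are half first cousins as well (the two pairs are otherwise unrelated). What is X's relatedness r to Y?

Relatedness sums over independent paths through distinct common ancestors.
X and Y are related in two ways: half second cousins through their mothers (r = 1/64) and half second cousins through their fathers (r = 1/64).
r = 1/64 + 1/64 = 1/32 = 0.03125.

0.03125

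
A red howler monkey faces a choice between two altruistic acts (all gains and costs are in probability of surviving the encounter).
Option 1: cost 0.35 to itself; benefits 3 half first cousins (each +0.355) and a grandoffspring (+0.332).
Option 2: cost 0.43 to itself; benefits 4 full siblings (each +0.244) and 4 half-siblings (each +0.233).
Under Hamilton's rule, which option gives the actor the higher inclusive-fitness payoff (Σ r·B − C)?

Option 1: r to a half first cousin = 0.0625.
Option 1: r to a grandoffspring = 0.25.
Option 1: Σ r·B − C = (3·0.0625·0.355 + 1·0.25·0.332) − 0.35 = -0.2004375.
Option 2: r to a full sibling = 0.5.
Option 2: r to a half-sibling = 0.25.
Option 2: Σ r·B − C = (4·0.5·0.244 + 4·0.25·0.233) − 0.43 = 0.291.
Option 2 has the higher net inclusive-fitness payoff.

Option 2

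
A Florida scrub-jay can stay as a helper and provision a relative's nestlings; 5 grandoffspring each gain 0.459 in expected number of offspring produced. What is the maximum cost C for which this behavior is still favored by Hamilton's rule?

r to a grandoffspring = 1/4 (two parent–offspring links: r = (1/2)^2 = 1/4).
Hamilton's rule: n·r·B > C, so the trait is favored while C < n·r·B = 5·0.25·0.459 = 0.57375.

0.57375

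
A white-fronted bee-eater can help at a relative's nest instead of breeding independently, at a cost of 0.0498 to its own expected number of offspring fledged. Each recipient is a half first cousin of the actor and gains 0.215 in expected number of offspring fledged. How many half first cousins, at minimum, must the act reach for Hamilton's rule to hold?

r to a half first cousin = 0.0625 (half first cousins share one grandparent — one path of length 4: r = (1/2)^4 = 1/16).
Hamilton's rule: n·r·B > C  ⇒  n > C/(r·B) = 0.0498/(0.0625·0.215) = 3.706.
The smallest integer exceeding 3.706 is 4.

4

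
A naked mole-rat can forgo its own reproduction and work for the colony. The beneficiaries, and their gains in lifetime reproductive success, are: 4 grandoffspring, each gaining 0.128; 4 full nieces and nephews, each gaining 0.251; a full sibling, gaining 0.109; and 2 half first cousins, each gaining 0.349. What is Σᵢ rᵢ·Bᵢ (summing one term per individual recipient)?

r to a grandoffspring = 0.25 (two parent–offspring links: r = (1/2)^2 = 1/4).
r to a full niece or nephew = 1/4 (full aunt/uncle↔niece/nephew: two paths of length 3 through the shared grandparent pair: r = 2·(1/2)^3 = 1/4).
r to a full sibling = 1/2 (full sibs share both parents — two paths of length 2: r = 2·(1/2)^2 = 1/2).
r to a half first cousin = 1/16 (half first cousins share one grandparent — one path of length 4: r = (1/2)^4 = 1/16).
Summing one r·B term per recipient: 4·0.25·0.128 + 4·0.25·0.251 + 1·0.5·0.109 + 2·0.0625·0.349 = 0.477125.

0.477125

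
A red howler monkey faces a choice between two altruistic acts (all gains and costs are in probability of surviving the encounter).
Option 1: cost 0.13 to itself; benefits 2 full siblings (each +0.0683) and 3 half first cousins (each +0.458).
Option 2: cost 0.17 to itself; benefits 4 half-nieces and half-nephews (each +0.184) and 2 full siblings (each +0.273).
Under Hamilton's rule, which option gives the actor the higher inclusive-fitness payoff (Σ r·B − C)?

Option 2

Option 1: r to a full sibling = 0.5.
Option 1: r to a half first cousin = 0.0625.
Option 1: Σ r·B − C = (2·0.5·0.0683 + 3·0.0625·0.458) − 0.13 = 0.024175.
Option 2: r to a half-niece or half-nephew = 0.125.
Option 2: r to a full sibling = 0.5.
Option 2: Σ r·B − C = (4·0.125·0.184 + 2·0.5·0.273) − 0.17 = 0.195.
Option 2 has the higher net inclusive-fitness payoff.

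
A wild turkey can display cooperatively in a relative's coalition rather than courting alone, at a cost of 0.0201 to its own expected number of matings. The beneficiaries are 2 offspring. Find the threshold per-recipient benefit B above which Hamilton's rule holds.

0.0201

r to an offspring = 0.5 (one parent–offspring link: r = (1/2)^1 = 1/2).
Hamilton's rule with n recipients of equal r: n·r·B > C, so B > C/(n·r) = 0.0201/(2·0.5) = 0.0201.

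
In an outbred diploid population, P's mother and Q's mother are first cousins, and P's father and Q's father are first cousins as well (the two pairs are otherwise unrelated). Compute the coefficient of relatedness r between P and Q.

0.0625

Independent pedigree routes through distinct common ancestors add.
P and Q are related in two ways: second cousins through their mothers (r = 1/32) and second cousins through their fathers (r = 1/32).
r = 1/32 + 1/32 = 1/16 = 0.0625.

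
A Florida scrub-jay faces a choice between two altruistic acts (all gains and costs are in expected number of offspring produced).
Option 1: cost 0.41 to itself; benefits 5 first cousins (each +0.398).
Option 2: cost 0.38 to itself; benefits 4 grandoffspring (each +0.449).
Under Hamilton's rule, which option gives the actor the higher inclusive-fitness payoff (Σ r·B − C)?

Option 2

Option 1: r to a first cousin = 0.125.
Option 1: Σ r·B − C = (5·0.125·0.398) − 0.41 = -0.16125.
Option 2: r to a grandoffspring = 0.25.
Option 2: Σ r·B − C = (4·0.25·0.449) − 0.38 = 0.069.
Option 2 has the higher net inclusive-fitness payoff.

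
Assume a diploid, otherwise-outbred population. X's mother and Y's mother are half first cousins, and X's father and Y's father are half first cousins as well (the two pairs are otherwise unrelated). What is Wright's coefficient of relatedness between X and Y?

0.03125

Wright's path rule: contributions from independent ancestry routes add.
X and Y are related in two ways: half second cousins through their mothers (r = 1/64) and half second cousins through their fathers (r = 1/64).
r = 1/64 + 1/64 = 0.03125.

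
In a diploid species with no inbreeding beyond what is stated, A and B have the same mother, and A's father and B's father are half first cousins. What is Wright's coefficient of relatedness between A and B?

0.265625

Independent pedigree routes through distinct common ancestors add.
A and B are related in two ways: half-sibs through their shared mother (r = 1/4) and half second cousins through their fathers (r = 1/64).
r = 1/4 + 1/64 = 0.265625.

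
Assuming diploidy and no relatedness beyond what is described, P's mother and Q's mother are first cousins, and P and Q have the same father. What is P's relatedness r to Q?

With two independent routes of shared ancestry, r is the sum of the two contributions.
P and Q are related in two ways: second cousins through their mothers (r = 1/32) and half-sibs through their shared father (r = 1/4).
r = 1/32 + 1/4 = 9/32 = 0.28125.

0.28125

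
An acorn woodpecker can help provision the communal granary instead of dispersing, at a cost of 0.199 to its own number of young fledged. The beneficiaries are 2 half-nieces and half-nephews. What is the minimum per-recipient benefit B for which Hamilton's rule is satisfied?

0.796

r to a half-niece or half-nephew = 1/8 (half-aunt/uncle↔niece/nephew: one path of length 3: r = (1/2)^3 = 1/8).
Hamilton's rule with n recipients of equal r: n·r·B > C, so B > C/(n·r) = 0.199/(2·0.125) = 0.796.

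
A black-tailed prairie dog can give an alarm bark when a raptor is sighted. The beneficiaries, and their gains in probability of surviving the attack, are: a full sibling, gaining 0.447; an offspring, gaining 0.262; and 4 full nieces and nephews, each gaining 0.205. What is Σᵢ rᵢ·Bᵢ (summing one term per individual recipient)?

r to a full sibling = 0.5 (full sibs share both parents — two paths of length 2: r = 2·(1/2)^2 = 1/2).
r to an offspring = 1/2 (one parent–offspring link: r = (1/2)^1 = 1/2).
r to a full niece or nephew = 1/4 (full aunt/uncle↔niece/nephew: two paths of length 3 through the shared grandparent pair: r = 2·(1/2)^3 = 1/4).
Summing one r·B term per recipient: 1·0.5·0.447 + 1·0.5·0.262 + 4·0.25·0.205 = 0.5595.

0.5595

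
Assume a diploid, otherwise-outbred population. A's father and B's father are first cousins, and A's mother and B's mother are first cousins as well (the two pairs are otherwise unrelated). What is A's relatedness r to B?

Wright's path rule: contributions from independent ancestry routes add.
A and B are related in two ways: second cousins through their fathers (r = 1/32) and second cousins through their mothers (r = 1/32).
r = 1/32 + 1/32 = 1/16 = 0.0625.

0.0625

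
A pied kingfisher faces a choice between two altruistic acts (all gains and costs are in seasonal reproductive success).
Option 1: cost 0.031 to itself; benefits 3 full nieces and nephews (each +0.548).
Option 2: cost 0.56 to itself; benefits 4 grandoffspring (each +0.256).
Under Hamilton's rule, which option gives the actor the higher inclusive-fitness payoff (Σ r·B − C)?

Option 1: r to a full niece or nephew = 0.25.
Option 1: Σ r·B − C = (3·0.25·0.548) − 0.031 = 0.38.
Option 2: r to a grandoffspring = 0.25.
Option 2: Σ r·B − C = (4·0.25·0.256) − 0.56 = -0.304.
Option 1 has the higher net inclusive-fitness payoff.

Option 1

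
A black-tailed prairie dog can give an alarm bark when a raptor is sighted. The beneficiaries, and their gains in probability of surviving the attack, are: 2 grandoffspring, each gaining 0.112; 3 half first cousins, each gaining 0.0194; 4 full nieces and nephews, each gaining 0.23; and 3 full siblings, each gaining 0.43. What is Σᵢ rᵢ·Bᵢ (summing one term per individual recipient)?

r to a grandoffspring = 1/4 (two parent–offspring links: r = (1/2)^2 = 1/4).
r to a half first cousin = 0.0625 (half first cousins share one grandparent — one path of length 4: r = (1/2)^4 = 1/16).
r to a full niece or nephew = 1/4 (full aunt/uncle↔niece/nephew: two paths of length 3 through the shared grandparent pair: r = 2·(1/2)^3 = 1/4).
r to a full sibling = 1/2 (full sibs share both parents — two paths of length 2: r = 2·(1/2)^2 = 1/2).
Summing one r·B term per recipient: 2·0.25·0.112 + 3·0.0625·0.0194 + 4·0.25·0.23 + 3·0.5·0.43 = 0.9346375.

0.9346375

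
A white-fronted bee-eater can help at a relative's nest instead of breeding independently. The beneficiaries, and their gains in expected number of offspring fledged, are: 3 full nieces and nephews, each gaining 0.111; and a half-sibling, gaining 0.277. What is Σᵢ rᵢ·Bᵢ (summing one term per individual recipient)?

0.1525

r to a full niece or nephew = 0.25 (full aunt/uncle↔niece/nephew: two paths of length 3 through the shared grandparent pair: r = 2·(1/2)^3 = 1/4).
r to a half-sibling = 0.25 (half-sibs share one parent — one path of length 2: r = (1/2)^2 = 1/4).
Summing one r·B term per recipient: 3·0.25·0.111 + 1·0.25·0.277 = 0.1525.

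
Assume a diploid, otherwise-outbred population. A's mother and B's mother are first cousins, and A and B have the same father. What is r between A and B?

Wright's path rule: contributions from independent ancestry routes add.
A and B are related in two ways: second cousins through their mothers (r = 1/32) and half-sibs through their shared father (r = 1/4).
r = 1/32 + 1/4 = 9/32 = 0.28125.

0.28125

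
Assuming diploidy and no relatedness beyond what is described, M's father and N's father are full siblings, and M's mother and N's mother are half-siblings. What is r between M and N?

0.1875

With two independent routes of shared ancestry, r is the sum of the two contributions.
M and N are related in two ways: first cousins through their fathers (r = 1/8) and half first cousins through their mothers (r = 1/16).
r = 1/8 + 1/16 = 0.1875.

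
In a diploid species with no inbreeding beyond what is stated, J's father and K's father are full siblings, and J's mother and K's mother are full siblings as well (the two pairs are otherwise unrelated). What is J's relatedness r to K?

0.25

Independent pedigree routes through distinct common ancestors add.
J and K are related in two ways: first cousins through their fathers (r = 1/8) and first cousins through their mothers (r = 1/8) — i.e. double first cousins.
r = 1/8 + 1/8 = 0.25.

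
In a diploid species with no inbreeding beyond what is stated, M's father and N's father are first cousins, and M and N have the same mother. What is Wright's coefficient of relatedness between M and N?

Wright's path rule: contributions from independent ancestry routes add.
M and N are related in two ways: second cousins through their fathers (r = 1/32) and half-sibs through their shared mother (r = 1/4).
r = 1/32 + 1/4 = 9/32 = 0.28125.

0.28125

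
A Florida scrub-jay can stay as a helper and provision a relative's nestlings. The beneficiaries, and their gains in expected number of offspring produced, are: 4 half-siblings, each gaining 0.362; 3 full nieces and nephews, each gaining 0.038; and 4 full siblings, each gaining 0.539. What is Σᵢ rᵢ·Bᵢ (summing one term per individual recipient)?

r to a half-sibling = 0.25 (half-sibs share one parent — one path of length 2: r = (1/2)^2 = 1/4).
r to a full niece or nephew = 0.25 (full aunt/uncle↔niece/nephew: two paths of length 3 through the shared grandparent pair: r = 2·(1/2)^3 = 1/4).
r to a full sibling = 1/2 (full sibs share both parents — two paths of length 2: r = 2·(1/2)^2 = 1/2).
Summing one r·B term per recipient: 4·0.25·0.362 + 3·0.25·0.038 + 4·0.5·0.539 = 1.4685.

1.4685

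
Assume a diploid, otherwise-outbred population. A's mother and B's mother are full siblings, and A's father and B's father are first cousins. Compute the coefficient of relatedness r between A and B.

0.15625

Relatedness sums over independent paths through distinct common ancestors.
A and B are related in two ways: first cousins through their mothers (r = 1/8) and second cousins through their fathers (r = 1/32).
r = 1/8 + 1/32 = 0.15625.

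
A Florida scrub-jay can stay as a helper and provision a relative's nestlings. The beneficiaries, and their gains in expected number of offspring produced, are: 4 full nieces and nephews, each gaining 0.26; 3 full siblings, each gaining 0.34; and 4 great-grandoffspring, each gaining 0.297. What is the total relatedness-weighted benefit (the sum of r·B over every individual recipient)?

0.9185

r to a full niece or nephew = 1/4 (full aunt/uncle↔niece/nephew: two paths of length 3 through the shared grandparent pair: r = 2·(1/2)^3 = 1/4).
r to a full sibling = 0.5 (full sibs share both parents — two paths of length 2: r = 2·(1/2)^2 = 1/2).
r to a great-grandoffspring = 0.125 (three parent–offspring links: r = (1/2)^3 = 1/8).
Summing one r·B term per recipient: 4·0.25·0.26 + 3·0.5·0.34 + 4·0.125·0.297 = 0.9185.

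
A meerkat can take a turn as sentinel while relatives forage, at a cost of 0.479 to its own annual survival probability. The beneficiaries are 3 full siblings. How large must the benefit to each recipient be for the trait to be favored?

0.3193

r to a full sibling = 1/2 (full sibs share both parents — two paths of length 2: r = 2·(1/2)^2 = 1/2).
Hamilton's rule with n recipients of equal r: n·r·B > C, so B > C/(n·r) = 0.479/(3·0.5) = 0.3193.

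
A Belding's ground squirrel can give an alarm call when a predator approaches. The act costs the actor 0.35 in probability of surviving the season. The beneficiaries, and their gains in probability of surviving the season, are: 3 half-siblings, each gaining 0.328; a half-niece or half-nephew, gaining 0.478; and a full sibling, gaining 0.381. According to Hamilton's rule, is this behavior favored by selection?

Hamilton's rule: the trait is favored when the sum of r·B over every recipient exceeds the actor's cost C.
r to a half-sibling = 1/4 (half-sibs share one parent — one path of length 2: r = (1/2)^2 = 1/4).
r to a half-niece or half-nephew = 0.125 (half-aunt/uncle↔niece/nephew: one path of length 3: r = (1/2)^3 = 1/8).
r to a full sibling = 0.5 (full sibs share both parents — two paths of length 2: r = 2·(1/2)^2 = 1/2).
Summing one r·B term per recipient: 3·0.25·0.328 + 1·0.125·0.478 + 1·0.5·0.381 = 0.49625.
0.49625 > 0.35: the indirect benefit exceeds the cost.

Yes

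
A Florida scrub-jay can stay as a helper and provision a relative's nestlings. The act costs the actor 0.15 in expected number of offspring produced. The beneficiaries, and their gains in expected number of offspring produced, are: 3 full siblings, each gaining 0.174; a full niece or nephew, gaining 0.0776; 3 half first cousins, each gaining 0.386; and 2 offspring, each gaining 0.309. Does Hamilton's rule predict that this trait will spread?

Yes

Hamilton's rule: the trait is favored when the sum of r·B over every recipient exceeds the actor's cost C.
r to a full sibling = 1/2 (full sibs share both parents — two paths of length 2: r = 2·(1/2)^2 = 1/2).
r to a full niece or nephew = 0.25 (full aunt/uncle↔niece/nephew: two paths of length 3 through the shared grandparent pair: r = 2·(1/2)^3 = 1/4).
r to a half first cousin = 0.0625 (half first cousins share one grandparent — one path of length 4: r = (1/2)^4 = 1/16).
r to an offspring = 0.5 (one parent–offspring link: r = (1/2)^1 = 1/2).
Summing one r·B term per recipient: 3·0.5·0.174 + 1·0.25·0.0776 + 3·0.0625·0.386 + 2·0.5·0.309 = 0.661775.
0.661775 > 0.15: the indirect benefit exceeds the cost.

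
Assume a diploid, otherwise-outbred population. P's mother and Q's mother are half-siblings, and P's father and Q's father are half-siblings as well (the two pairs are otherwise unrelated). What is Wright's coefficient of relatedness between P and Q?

0.125

Relatedness sums over independent paths through distinct common ancestors.
P and Q are related in two ways: half first cousins through their mothers (r = 1/16) and half first cousins through their fathers (r = 1/16).
r = 1/16 + 1/16 = 1/8 = 0.125.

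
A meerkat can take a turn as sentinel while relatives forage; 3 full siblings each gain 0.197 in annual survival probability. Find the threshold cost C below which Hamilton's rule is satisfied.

0.2955

r to a full sibling = 0.5 (full sibs share both parents — two paths of length 2: r = 2·(1/2)^2 = 1/2).
Hamilton's rule: n·r·B > C, so the trait is favored while C < n·r·B = 3·0.5·0.197 = 0.2955.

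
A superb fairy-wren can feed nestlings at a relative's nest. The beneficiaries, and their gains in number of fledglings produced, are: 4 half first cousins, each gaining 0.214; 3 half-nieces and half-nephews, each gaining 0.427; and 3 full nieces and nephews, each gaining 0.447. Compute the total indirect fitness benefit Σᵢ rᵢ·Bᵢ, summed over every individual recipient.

r to a half first cousin = 1/16 (half first cousins share one grandparent — one path of length 4: r = (1/2)^4 = 1/16).
r to a half-niece or half-nephew = 0.125 (half-aunt/uncle↔niece/nephew: one path of length 3: r = (1/2)^3 = 1/8).
r to a full niece or nephew = 0.25 (full aunt/uncle↔niece/nephew: two paths of length 3 through the shared grandparent pair: r = 2·(1/2)^3 = 1/4).
Summing one r·B term per recipient: 4·0.0625·0.214 + 3·0.125·0.427 + 3·0.25·0.447 = 0.548875.

0.548875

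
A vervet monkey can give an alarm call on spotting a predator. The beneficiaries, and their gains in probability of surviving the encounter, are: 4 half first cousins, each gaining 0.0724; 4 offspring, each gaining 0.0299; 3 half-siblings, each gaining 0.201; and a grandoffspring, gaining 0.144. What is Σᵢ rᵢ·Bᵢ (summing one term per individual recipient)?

0.26465

r to a half first cousin = 1/16 (half first cousins share one grandparent — one path of length 4: r = (1/2)^4 = 1/16).
r to an offspring = 1/2 (one parent–offspring link: r = (1/2)^1 = 1/2).
r to a half-sibling = 1/4 (half-sibs share one parent — one path of length 2: r = (1/2)^2 = 1/4).
r to a grandoffspring = 0.25 (two parent–offspring links: r = (1/2)^2 = 1/4).
Summing one r·B term per recipient: 4·0.0625·0.0724 + 4·0.5·0.0299 + 3·0.25·0.201 + 1·0.25·0.144 = 0.26465.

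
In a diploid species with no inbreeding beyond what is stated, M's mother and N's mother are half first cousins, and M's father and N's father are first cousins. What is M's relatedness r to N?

0.046875

Independent pedigree routes through distinct common ancestors add.
M and N are related in two ways: half second cousins through their mothers (r = 1/64) and second cousins through their fathers (r = 1/32).
r = 1/64 + 1/32 = 0.046875.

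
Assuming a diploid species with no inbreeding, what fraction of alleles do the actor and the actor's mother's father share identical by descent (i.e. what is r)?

Each parent–offspring link contributes a factor of 1/2, and independent paths through distinct common ancestors add.
Two parent–offspring links: r = (1/2)^2 = 1/4.

0.25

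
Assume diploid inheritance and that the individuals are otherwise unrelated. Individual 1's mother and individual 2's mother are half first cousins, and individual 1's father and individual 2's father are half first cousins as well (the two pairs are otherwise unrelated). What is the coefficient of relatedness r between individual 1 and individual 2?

With two independent routes of shared ancestry, r is the sum of the two contributions.
Individual 1 and individual 2 are related in two ways: half second cousins through their mothers (r = 1/64) and half second cousins through their fathers (r = 1/64).
r = 1/64 + 1/64 = 0.03125.

0.03125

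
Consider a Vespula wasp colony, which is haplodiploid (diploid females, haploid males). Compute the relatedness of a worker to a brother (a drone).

Her haploid brother carries none of their father's genes and a random half of their mother's genome; that half matches the maternal half of her own genome with probability 1/2: r = 1/2 · 1/2 = 1/4.

0.25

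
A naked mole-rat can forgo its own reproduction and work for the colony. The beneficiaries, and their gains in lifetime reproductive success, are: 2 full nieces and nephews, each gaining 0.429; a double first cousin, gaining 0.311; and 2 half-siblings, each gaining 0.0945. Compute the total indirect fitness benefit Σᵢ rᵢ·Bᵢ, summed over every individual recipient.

0.3395

r to a full niece or nephew = 1/4 (full aunt/uncle↔niece/nephew: two paths of length 3 through the shared grandparent pair: r = 2·(1/2)^3 = 1/4).
r to a double first cousin = 1/4 (double first cousins share both grandparent pairs — four paths of length 4: r = 4·(1/2)^4 = 1/4).
r to a half-sibling = 1/4 (half-sibs share one parent — one path of length 2: r = (1/2)^2 = 1/4).
Summing one r·B term per recipient: 2·0.25·0.429 + 1·0.25·0.311 + 2·0.25·0.0945 = 0.3395.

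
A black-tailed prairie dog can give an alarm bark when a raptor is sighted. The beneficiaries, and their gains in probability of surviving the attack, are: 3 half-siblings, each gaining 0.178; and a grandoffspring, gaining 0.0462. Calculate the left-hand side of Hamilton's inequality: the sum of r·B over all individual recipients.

0.14505

r to a half-sibling = 1/4 (half-sibs share one parent — one path of length 2: r = (1/2)^2 = 1/4).
r to a grandoffspring = 1/4 (two parent–offspring links: r = (1/2)^2 = 1/4).
Summing one r·B term per recipient: 3·0.25·0.178 + 1·0.25·0.0462 = 0.14505.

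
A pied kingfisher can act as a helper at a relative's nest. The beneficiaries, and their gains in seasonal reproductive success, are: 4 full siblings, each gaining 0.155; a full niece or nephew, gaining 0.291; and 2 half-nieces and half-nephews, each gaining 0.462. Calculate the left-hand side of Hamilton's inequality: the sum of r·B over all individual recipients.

0.49825

r to a full sibling = 1/2 (full sibs share both parents — two paths of length 2: r = 2·(1/2)^2 = 1/2).
r to a full niece or nephew = 0.25 (full aunt/uncle↔niece/nephew: two paths of length 3 through the shared grandparent pair: r = 2·(1/2)^3 = 1/4).
r to a half-niece or half-nephew = 1/8 (half-aunt/uncle↔niece/nephew: one path of length 3: r = (1/2)^3 = 1/8).
Summing one r·B term per recipient: 4·0.5·0.155 + 1·0.25·0.291 + 2·0.125·0.462 = 0.49825.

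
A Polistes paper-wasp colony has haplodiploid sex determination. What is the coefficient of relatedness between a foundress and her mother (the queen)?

0.5

One meiotic link between diploid queen and diploid daughter: r = 1/2.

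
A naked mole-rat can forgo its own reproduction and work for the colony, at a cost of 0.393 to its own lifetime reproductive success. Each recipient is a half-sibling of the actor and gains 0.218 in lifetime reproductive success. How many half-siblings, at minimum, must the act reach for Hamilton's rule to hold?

r to a half-sibling = 1/4 (half-sibs share one parent — one path of length 2: r = (1/2)^2 = 1/4).
Hamilton's rule: n·r·B > C  ⇒  n > C/(r·B) = 0.393/(0.25·0.218) = 7.211.
The smallest integer exceeding 7.211 is 8.

8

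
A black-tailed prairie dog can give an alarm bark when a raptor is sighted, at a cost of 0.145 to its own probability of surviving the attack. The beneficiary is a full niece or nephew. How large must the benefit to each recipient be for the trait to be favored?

0.58

r to a full niece or nephew = 0.25 (full aunt/uncle↔niece/nephew: two paths of length 3 through the shared grandparent pair: r = 2·(1/2)^3 = 1/4).
Hamilton's rule with n recipients of equal r: n·r·B > C, so B > C/(n·r) = 0.145/(1·0.25) = 0.58.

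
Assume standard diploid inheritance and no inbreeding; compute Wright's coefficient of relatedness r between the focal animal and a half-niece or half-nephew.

Half-aunt/uncle↔niece/nephew: one path of length 3: r = (1/2)^3 = 1/8.

0.125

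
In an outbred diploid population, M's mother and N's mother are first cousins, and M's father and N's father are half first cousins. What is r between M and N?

With two independent routes of shared ancestry, r is the sum of the two contributions.
M and N are related in two ways: second cousins through their mothers (r = 1/32) and half second cousins through their fathers (r = 1/64).
r = 1/32 + 1/64 = 3/64 = 0.046875.

0.046875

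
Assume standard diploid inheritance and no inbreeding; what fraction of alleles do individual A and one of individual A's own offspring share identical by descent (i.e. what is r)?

Each parent–offspring link contributes a factor of 1/2, and independent paths through distinct common ancestors add.
One parent–offspring link: r = (1/2)^1 = 1/2.

0.5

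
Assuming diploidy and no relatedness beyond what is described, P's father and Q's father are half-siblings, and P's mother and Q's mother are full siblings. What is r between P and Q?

Relatedness sums over independent paths through distinct common ancestors.
P and Q are related in two ways: half first cousins through their fathers (r = 1/16) and first cousins through their mothers (r = 1/8).
r = 1/16 + 1/8 = 0.1875.

0.1875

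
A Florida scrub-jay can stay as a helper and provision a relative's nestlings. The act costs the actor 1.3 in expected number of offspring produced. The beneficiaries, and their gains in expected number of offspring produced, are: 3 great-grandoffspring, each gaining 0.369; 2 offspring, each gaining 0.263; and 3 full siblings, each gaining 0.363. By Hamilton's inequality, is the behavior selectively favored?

No

Hamilton's rule: the trait is favored when the sum of r·B over every recipient exceeds the actor's cost C.
r to a great-grandoffspring = 1/8 (three parent–offspring links: r = (1/2)^3 = 1/8).
r to an offspring = 0.5 (one parent–offspring link: r = (1/2)^1 = 1/2).
r to a full sibling = 0.5 (full sibs share both parents — two paths of length 2: r = 2·(1/2)^2 = 1/2).
Summing one r·B term per recipient: 3·0.125·0.369 + 2·0.5·0.263 + 3·0.5·0.363 = 0.945875.
0.945875 < 1.3: the indirect benefit is less than the cost.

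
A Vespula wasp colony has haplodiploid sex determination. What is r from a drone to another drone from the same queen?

0.5

Haploid brothers each carry a random half of the queen's diploid genome, so on average they share half: r = 1/2.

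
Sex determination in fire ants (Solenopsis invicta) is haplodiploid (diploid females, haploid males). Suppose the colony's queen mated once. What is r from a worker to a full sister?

Haplodiploid full sisters inherit their father's entire haploid genome identically (contributing 1/2) and on average half of their mother's contribution (1/2 · 1/2 = 1/4); r = 1/2 + 1/4 = 3/4.

0.75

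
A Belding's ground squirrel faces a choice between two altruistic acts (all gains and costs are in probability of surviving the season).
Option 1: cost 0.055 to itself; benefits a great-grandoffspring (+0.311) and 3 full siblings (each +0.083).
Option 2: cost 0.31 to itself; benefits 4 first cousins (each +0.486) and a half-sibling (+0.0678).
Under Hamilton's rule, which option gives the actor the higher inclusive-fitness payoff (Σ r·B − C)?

Option 1

Option 1: r to a great-grandoffspring = 0.125.
Option 1: r to a full sibling = 0.5.
Option 1: Σ r·B − C = (1·0.125·0.311 + 3·0.5·0.083) − 0.055 = 0.108375.
Option 2: r to a first cousin = 0.125.
Option 2: r to a half-sibling = 0.25.
Option 2: Σ r·B − C = (4·0.125·0.486 + 1·0.25·0.0678) − 0.31 = -0.05005.
Option 1 has the higher net inclusive-fitness payoff.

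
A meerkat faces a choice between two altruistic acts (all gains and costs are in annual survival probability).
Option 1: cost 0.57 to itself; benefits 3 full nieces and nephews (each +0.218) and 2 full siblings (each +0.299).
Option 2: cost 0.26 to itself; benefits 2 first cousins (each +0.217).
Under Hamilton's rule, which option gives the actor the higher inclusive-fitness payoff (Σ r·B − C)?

Option 1: r to a full niece or nephew = 0.25.
Option 1: r to a full sibling = 0.5.
Option 1: Σ r·B − C = (3·0.25·0.218 + 2·0.5·0.299) − 0.57 = -0.1075.
Option 2: r to a first cousin = 0.125.
Option 2: Σ r·B − C = (2·0.125·0.217) − 0.26 = -0.20575.
Option 1 has the higher net inclusive-fitness payoff.

Option 1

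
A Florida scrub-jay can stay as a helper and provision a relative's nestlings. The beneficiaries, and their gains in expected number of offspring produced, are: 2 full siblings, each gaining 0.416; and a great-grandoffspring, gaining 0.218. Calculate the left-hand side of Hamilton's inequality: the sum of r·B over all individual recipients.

r to a full sibling = 1/2 (full sibs share both parents — two paths of length 2: r = 2·(1/2)^2 = 1/2).
r to a great-grandoffspring = 1/8 (three parent–offspring links: r = (1/2)^3 = 1/8).
Summing one r·B term per recipient: 2·0.5·0.416 + 1·0.125·0.218 = 0.44325.

0.44325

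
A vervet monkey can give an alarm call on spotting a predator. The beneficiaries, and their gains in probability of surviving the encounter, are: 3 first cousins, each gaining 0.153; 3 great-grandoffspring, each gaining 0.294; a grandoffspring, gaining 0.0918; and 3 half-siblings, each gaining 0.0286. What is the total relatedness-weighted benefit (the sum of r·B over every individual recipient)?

r to a first cousin = 1/8 (first cousins share one grandparent pair — two paths of length 4: r = 2·(1/2)^4 = 1/8).
r to a great-grandoffspring = 0.125 (three parent–offspring links: r = (1/2)^3 = 1/8).
r to a grandoffspring = 1/4 (two parent–offspring links: r = (1/2)^2 = 1/4).
r to a half-sibling = 0.25 (half-sibs share one parent — one path of length 2: r = (1/2)^2 = 1/4).
Summing one r·B term per recipient: 3·0.125·0.153 + 3·0.125·0.294 + 1·0.25·0.0918 + 3·0.25·0.0286 = 0.212025.

0.212025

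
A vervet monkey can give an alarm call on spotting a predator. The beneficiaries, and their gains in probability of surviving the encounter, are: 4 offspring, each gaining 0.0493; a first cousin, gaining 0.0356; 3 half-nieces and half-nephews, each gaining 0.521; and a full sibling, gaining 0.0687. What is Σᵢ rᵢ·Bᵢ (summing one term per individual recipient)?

r to an offspring = 0.5 (one parent–offspring link: r = (1/2)^1 = 1/2).
r to a first cousin = 0.125 (first cousins share one grandparent pair — two paths of length 4: r = 2·(1/2)^4 = 1/8).
r to a half-niece or half-nephew = 1/8 (half-aunt/uncle↔niece/nephew: one path of length 3: r = (1/2)^3 = 1/8).
r to a full sibling = 1/2 (full sibs share both parents — two paths of length 2: r = 2·(1/2)^2 = 1/2).
Summing one r·B term per recipient: 4·0.5·0.0493 + 1·0.125·0.0356 + 3·0.125·0.521 + 1·0.5·0.0687 = 0.332775.

0.332775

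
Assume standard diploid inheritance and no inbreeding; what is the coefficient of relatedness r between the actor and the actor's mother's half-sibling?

Each parent–offspring link contributes a factor of 1/2, and independent paths through distinct common ancestors add.
Half-aunt/uncle↔niece/nephew: one path of length 3: r = (1/2)^3 = 1/8.

0.125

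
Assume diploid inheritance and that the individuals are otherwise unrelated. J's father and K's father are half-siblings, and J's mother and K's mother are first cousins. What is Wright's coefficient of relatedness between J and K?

0.09375

Relatedness sums over independent paths through distinct common ancestors.
J and K are related in two ways: half first cousins through their fathers (r = 1/16) and second cousins through their mothers (r = 1/32).
r = 1/16 + 1/32 = 3/32 = 0.09375.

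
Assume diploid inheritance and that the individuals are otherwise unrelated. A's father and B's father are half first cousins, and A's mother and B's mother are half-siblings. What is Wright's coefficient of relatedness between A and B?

0.078125

Independent pedigree routes through distinct common ancestors add.
A and B are related in two ways: half second cousins through their fathers (r = 1/64) and half first cousins through their mothers (r = 1/16).
r = 1/64 + 1/16 = 0.078125.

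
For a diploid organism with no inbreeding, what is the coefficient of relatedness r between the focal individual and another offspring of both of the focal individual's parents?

0.5

Each parent–offspring link contributes a factor of 1/2, and independent paths through distinct common ancestors add.
Full sibs share both parents — two paths of length 2: r = 2·(1/2)^2 = 1/2.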